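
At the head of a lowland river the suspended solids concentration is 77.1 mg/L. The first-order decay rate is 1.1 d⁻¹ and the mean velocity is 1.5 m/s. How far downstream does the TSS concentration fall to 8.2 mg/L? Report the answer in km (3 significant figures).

From C = C₀·e^(−kt), t = ln(C₀/C)/k = ln(77.1/8.2)/1.1 = 2.241/1.1 = 2.037 d.
Distance = v·t = 1.5 m/s × 1.76e+05 s = 2.64e+05 m = 264 km.

264 km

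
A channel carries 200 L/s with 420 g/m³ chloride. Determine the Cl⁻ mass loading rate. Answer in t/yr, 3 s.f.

2650 t/yr

200 L/s = 0.2 m³/s.
Mass flux = Q·C = 0.2 m³/s × 420 g/m³ = 84 g/s.
= 84 g/s × 31.56 = 2651 t/yr.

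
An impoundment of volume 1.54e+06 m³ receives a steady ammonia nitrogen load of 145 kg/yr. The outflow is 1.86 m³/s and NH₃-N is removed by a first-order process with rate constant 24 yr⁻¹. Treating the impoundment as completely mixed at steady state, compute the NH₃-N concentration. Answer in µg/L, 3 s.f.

1.52 µg/L

Outflow Q = 1.86 m³/s × 3.156e+07 s/yr = 5.87e+07 m³/yr.
Steady-state CSTR mass balance: W = Q·C + k·V·C, so C = W/(Q + kV).
Q + kV = 5.87e+07 + 24·1.54e+06 = 9.566e+07 m³/yr.
C = 145/9.566e+07 = 1.516e-06 kg/m³ = 0.001516 mg/L = 1.516 µg/L.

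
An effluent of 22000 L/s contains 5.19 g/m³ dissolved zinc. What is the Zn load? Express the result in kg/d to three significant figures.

22000 L/s = 22 m³/s.
Mass flux = Q·C = 22 m³/s × 5.19 g/m³ = 114.2 g/s.
= 114.2 g/s × 86.4 = 9865 kg/d.

9870 kg/d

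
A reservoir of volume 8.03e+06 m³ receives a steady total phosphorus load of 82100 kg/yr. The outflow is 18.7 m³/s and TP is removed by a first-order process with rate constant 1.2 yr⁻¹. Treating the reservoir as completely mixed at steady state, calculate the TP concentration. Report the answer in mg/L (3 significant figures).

0.137 mg/L

Outflow Q = 18.7 m³/s × 3.156e+07 s/yr = 5.901e+08 m³/yr.
Steady-state CSTR mass balance: W = Q·C + k·V·C, so C = W/(Q + kV).
Q + kV = 5.901e+08 + 1.2·8.03e+06 = 5.998e+08 m³/yr.
C = 82100/5.998e+08 = 0.0001369 kg/m³ = 0.1369 mg/L.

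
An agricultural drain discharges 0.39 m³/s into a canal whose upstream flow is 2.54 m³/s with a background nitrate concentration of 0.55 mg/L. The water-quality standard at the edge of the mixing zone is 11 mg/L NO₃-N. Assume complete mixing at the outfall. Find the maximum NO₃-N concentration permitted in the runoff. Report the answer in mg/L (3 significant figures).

Mass balance: 11·2.93 = 0.39·Cₑ + 2.54·0.55.
Cₑ = (32.23 − 1.397) / 0.39 = 79.06 mg/L.

79.1 mg/L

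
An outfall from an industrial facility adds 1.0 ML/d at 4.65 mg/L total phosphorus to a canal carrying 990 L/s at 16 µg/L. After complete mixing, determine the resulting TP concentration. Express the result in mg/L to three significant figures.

1.0 ML/d = 0.01157 m³/s.
990 L/s = 0.99 m³/s.
16 µg/L = 0.016 mg/L.
By mass balance at complete mixing, C = (0.01157·4.65 + 0.99·0.016) / (0.01157 + 0.99) = 0.06966/1.002 = 0.06955 mg/L.

0.0695 mg/L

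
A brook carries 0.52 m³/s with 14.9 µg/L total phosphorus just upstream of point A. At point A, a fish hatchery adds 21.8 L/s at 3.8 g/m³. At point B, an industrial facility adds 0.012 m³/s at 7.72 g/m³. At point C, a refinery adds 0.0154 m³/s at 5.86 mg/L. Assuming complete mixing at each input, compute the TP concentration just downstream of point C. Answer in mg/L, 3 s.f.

14.9 µg/L = 0.0149 mg/L.
21.8 L/s = 0.0218 m³/s.
After input A: C = (0.52·0.0149 + 0.0218·3.8) / 0.5418 = 0.1672 mg/L.
After input B: C = (0.5418·0.1672 + 0.012·7.72) / 0.5538 = 0.3309 mg/L.
After input C: C = (0.5538·0.3309 + 0.0154·5.86) / 0.5692 = 0.4804 mg/L.

0.480 mg/L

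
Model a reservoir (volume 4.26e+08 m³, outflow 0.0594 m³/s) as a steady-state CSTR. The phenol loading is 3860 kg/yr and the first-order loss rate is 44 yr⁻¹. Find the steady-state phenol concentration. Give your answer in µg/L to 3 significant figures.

Outflow Q = 0.0594 m³/s × 3.156e+07 s/yr = 1.875e+06 m³/yr.
Steady-state CSTR mass balance: W = Q·C + k·V·C, so C = W/(Q + kV).
Q + kV = 1.875e+06 + 44·4.26e+08 = 1.875e+10 m³/yr.
C = 3860/1.875e+10 = 2.059e-07 kg/m³ = 0.0002059 mg/L = 0.2059 µg/L.

0.206 µg/L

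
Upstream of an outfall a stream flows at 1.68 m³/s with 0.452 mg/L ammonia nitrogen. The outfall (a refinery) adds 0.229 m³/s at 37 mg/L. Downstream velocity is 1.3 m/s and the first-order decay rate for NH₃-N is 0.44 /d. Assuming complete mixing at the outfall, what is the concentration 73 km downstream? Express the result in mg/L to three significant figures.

After complete mixing, C₀ = (0.229·37 + 1.68·0.452) / 1.909 = 4.836 mg/L.
Travel time t = 7.3e+04 m / 1.3 m/s = 5.615e+04 s = 0.6499 d.
C = 4.836·exp(−0.44·0.6499) = 4.836·0.7513 = 3.633 mg/L.

3.63 mg/L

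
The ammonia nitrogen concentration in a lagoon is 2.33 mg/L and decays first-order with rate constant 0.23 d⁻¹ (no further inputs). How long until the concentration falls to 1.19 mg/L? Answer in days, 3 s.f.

2.92 d

t = ln(C₀/C)/k = ln(2.33/1.19)/0.23 = 0.6719/0.23 = 2.921 d.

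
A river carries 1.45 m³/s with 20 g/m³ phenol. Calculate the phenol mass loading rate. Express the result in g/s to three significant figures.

Mass flux = Q·C = 1.45 m³/s × 20 g/m³ = 29 g/s.

29.0 g/s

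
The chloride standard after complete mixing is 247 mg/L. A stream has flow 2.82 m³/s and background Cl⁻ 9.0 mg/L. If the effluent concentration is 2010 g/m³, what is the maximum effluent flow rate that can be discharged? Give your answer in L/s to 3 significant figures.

Mass balance at complete mixing: C_std·(Q_w + Q_r) = Q_w·C_e + Q_r·C_b.
Rearranging, Q_w = Q_r·(C_std − C_b)/(C_e − C_std) = 2.82·(247 − 9) / (2010 − 247) = 0.3807 m³/s.
= 380.7 L/s.

381 L/s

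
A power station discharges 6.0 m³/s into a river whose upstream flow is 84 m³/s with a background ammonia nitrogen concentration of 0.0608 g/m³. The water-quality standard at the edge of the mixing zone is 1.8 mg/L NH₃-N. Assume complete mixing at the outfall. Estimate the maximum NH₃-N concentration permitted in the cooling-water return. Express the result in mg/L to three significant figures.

Mass balance: 1.8·90 = 6·Cₑ + 84·0.0608.
Cₑ = (162 − 5.107) / 6 = 26.15 mg/L.

26.1 mg/L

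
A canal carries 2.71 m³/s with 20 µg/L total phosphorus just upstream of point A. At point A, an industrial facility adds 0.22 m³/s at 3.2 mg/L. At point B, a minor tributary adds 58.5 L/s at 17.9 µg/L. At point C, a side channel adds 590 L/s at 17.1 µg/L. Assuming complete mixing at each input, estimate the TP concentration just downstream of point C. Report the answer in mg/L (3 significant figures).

0.215 mg/L

20 µg/L = 0.02 mg/L.
After input A: C = (2.71·0.02 + 0.22·3.2) / 2.93 = 0.2588 mg/L.
58.5 L/s = 0.0585 m³/s.
17.9 µg/L = 0.0179 mg/L.
After input B: C = (2.93·0.2588 + 0.0585·0.0179) / 2.989 = 0.2541 mg/L.
590 L/s = 0.59 m³/s.
17.1 µg/L = 0.0171 mg/L.
After input C: C = (2.989·0.2541 + 0.59·0.0171) / 3.579 = 0.215 mg/L.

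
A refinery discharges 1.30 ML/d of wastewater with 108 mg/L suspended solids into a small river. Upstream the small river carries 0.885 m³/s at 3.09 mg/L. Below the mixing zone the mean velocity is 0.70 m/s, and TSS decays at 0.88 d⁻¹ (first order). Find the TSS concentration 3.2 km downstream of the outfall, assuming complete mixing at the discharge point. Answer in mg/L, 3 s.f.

4.62 mg/L

1.30 ML/d = 0.01505 m³/s.
After complete mixing, C₀ = (0.01505·108 + 0.885·3.09) / 0.9 = 4.844 mg/L.
Travel time t = 3200 m / 0.70 m/s = 4571 s = 0.05291 d.
C = 4.844·exp(−0.88·0.05291) = 4.844·0.9545 = 4.623 mg/L.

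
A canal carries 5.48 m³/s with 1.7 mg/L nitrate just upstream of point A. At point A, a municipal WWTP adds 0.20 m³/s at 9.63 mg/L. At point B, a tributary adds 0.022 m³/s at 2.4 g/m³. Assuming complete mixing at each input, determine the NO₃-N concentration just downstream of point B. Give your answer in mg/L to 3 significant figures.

1.98 mg/L

After input A: C = (5.48·1.7 + 0.2·9.63) / 5.68 = 1.979 mg/L.
After input B: C = (5.68·1.979 + 0.022·2.4) / 5.702 = 1.981 mg/L.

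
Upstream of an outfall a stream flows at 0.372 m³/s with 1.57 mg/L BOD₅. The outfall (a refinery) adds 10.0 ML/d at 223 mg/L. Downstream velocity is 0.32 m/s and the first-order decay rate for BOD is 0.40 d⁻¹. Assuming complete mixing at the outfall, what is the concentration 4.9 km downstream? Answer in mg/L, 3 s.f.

10.0 ML/d = 0.1157 m³/s.
After complete mixing, C₀ = (0.1157·223 + 0.372·1.57) / 0.4877 = 54.12 mg/L.
Travel time t = 4900 m / 0.32 m/s = 1.531e+04 s = 0.1772 d.
C = 54.12·exp(−0.40·0.1772) = 54.12·0.9316 = 50.41 mg/L.

50.4 mg/L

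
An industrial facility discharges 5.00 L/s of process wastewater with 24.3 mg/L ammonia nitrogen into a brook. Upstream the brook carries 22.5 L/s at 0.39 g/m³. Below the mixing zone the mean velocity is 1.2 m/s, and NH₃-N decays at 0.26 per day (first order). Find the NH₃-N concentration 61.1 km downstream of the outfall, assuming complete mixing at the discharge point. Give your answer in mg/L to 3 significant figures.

5.00 L/s = 0.005 m³/s.
22.5 L/s = 0.0225 m³/s.
After complete mixing, C₀ = (0.005·24.3 + 0.0225·0.39) / 0.0275 = 4.737 mg/L.
Travel time t = 6.11e+04 m / 1.2 m/s = 5.092e+04 s = 0.5893 d.
C = 4.737·exp(−0.26·0.5893) = 4.737·0.8579 = 4.064 mg/L.

4.06 mg/L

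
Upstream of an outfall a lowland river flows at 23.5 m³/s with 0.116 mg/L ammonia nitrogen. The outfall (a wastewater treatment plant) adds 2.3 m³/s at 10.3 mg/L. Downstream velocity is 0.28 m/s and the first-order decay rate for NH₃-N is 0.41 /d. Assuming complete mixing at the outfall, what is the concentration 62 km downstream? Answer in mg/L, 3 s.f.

0.358 mg/L

After complete mixing, C₀ = (2.3·10.3 + 23.5·0.116) / 25.8 = 1.024 mg/L.
Travel time t = 6.2e+04 m / 0.28 m/s = 2.214e+05 s = 2.563 d.
C = 1.024·exp(−0.41·2.563) = 1.024·0.3497 = 0.358 mg/L.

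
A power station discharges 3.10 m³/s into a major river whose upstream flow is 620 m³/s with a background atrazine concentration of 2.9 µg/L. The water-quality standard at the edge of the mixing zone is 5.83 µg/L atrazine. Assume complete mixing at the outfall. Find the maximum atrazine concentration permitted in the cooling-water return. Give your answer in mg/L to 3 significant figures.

2.9 µg/L = 0.0029 mg/L.
5.83 µg/L = 0.00583 mg/L.
Mass balance: 0.00583·623.1 = 3.1·Cₑ + 620·0.0029.
Cₑ = (3.633 − 1.798) / 3.1 = 0.5918 mg/L.

0.592 mg/L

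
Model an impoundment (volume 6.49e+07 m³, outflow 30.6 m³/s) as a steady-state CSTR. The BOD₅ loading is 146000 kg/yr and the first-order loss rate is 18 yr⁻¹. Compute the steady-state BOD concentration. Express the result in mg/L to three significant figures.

0.0684 mg/L

Outflow Q = 30.6 m³/s × 3.156e+07 s/yr = 9.657e+08 m³/yr.
Steady-state CSTR mass balance: W = Q·C + k·V·C, so C = W/(Q + kV).
Q + kV = 9.657e+08 + 18·6.49e+07 = 2.134e+09 m³/yr.
C = 146000/2.134e+09 = 6.842e-05 kg/m³ = 0.06842 mg/L.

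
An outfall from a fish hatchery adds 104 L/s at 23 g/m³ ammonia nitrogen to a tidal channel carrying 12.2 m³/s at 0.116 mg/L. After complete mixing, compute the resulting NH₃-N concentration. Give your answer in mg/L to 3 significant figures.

104 L/s = 0.104 m³/s.
By mass balance at complete mixing, C = (0.104·23 + 12.2·0.116) / (0.104 + 12.2) = 3.807/12.3 = 0.3094 mg/L.

0.309 mg/L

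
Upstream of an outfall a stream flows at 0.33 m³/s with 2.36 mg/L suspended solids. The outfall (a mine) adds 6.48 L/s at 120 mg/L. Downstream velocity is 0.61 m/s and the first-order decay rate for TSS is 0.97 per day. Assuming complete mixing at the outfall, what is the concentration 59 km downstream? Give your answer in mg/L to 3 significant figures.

1.56 mg/L

6.48 L/s = 0.00648 m³/s.
After complete mixing, C₀ = (0.00648·120 + 0.33·2.36) / 0.3365 = 4.626 mg/L.
Travel time t = 5.9e+04 m / 0.61 m/s = 9.672e+04 s = 1.119 d.
C = 4.626·exp(−0.97·1.119) = 4.626·0.3376 = 1.562 mg/L.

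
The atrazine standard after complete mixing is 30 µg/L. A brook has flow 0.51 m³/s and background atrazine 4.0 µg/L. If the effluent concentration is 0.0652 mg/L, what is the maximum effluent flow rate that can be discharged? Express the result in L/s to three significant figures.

377 L/s

4.0 µg/L = 0.004 mg/L.
30 µg/L = 0.03 mg/L.
Mass balance at complete mixing: C_std·(Q_w + Q_r) = Q_w·C_e + Q_r·C_b.
Rearranging, Q_w = Q_r·(C_std − C_b)/(C_e − C_std) = 0.51·(0.03 − 0.004) / (0.0652 − 0.03) = 0.3767 m³/s.
= 376.7 L/s.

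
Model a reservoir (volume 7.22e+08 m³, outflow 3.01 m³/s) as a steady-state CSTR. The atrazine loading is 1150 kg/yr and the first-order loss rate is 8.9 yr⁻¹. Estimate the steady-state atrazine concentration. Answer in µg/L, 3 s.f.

0.176 µg/L

Outflow Q = 3.01 m³/s × 3.156e+07 s/yr = 9.499e+07 m³/yr.
Steady-state CSTR mass balance: W = Q·C + k·V·C, so C = W/(Q + kV).
Q + kV = 9.499e+07 + 8.9·7.22e+08 = 6.521e+09 m³/yr.
C = 1150/6.521e+09 = 1.764e-07 kg/m³ = 0.0001764 mg/L = 0.1764 µg/L.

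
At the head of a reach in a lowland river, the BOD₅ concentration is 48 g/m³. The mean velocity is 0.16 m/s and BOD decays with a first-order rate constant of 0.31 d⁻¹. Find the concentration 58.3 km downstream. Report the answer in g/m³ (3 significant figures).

13.0 g/m³

Travel time t = 58.3 km / 0.16 m/s = 5.83e+04/0.16 = 3.644e+05 s = 4.217 d.
First-order decay: C = 48·exp(−0.31·4.217) = 48·0.2705 = 12.99 g/m³.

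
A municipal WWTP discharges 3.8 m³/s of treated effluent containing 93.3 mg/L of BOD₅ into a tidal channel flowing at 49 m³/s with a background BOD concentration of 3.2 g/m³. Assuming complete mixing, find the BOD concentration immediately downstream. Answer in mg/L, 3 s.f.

Conservation of mass across the mixing zone: C = (3.8·93.3 + 49·3.2) / (3.8 + 49) = 511.3/52.8 = 9.684 mg/L.

9.68 mg/L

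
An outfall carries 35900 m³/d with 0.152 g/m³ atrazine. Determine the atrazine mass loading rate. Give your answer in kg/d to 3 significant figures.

35900 m³/d = 0.4155 m³/s.
Mass flux = Q·C = 0.4155 m³/s × 0.152 g/m³ = 0.06316 g/s.
= 0.06316 g/s × 86.4 = 5.457 kg/d.

5.46 kg/d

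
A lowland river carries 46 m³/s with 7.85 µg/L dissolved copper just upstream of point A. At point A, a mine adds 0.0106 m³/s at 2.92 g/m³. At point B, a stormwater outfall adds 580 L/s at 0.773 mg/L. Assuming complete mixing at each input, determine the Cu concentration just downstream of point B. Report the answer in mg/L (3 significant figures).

7.85 µg/L = 0.00785 mg/L.
After input A: C = (46·0.00785 + 0.0106·2.92) / 46.01 = 0.008521 mg/L.
580 L/s = 0.58 m³/s.
After input B: C = (46.01·0.008521 + 0.58·0.773) / 46.59 = 0.01804 mg/L.

0.0180 mg/L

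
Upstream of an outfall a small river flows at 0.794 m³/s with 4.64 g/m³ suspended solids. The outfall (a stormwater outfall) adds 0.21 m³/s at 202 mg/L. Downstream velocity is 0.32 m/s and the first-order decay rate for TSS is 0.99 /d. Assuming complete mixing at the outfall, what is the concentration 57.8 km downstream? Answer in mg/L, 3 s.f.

After complete mixing, C₀ = (0.21·202 + 0.794·4.64) / 1.004 = 45.92 mg/L.
Travel time t = 5.78e+04 m / 0.32 m/s = 1.806e+05 s = 2.091 d.
C = 45.92·exp(−0.99·2.091) = 45.92·0.1262 = 5.796 mg/L.

5.80 mg/L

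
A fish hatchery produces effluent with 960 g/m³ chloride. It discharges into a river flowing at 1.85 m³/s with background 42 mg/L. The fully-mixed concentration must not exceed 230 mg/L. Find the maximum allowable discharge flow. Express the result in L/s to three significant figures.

Mass balance at complete mixing: C_std·(Q_w + Q_r) = Q_w·C_e + Q_r·C_b.
Rearranging, Q_w = Q_r·(C_std − C_b)/(C_e − C_std) = 1.85·(230 − 42) / (960 − 230) = 0.4764 m³/s.
= 476.4 L/s.

476 L/s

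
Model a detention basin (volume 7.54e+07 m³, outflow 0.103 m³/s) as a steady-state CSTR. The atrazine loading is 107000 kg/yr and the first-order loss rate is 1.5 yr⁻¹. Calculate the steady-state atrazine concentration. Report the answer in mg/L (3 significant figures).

0.920 mg/L

Outflow Q = 0.103 m³/s × 3.156e+07 s/yr = 3.25e+06 m³/yr.
Steady-state CSTR mass balance: W = Q·C + k·V·C, so C = W/(Q + kV).
Q + kV = 3.25e+06 + 1.5·7.54e+07 = 1.164e+08 m³/yr.
C = 107000/1.164e+08 = 0.0009196 kg/m³ = 0.9196 mg/L.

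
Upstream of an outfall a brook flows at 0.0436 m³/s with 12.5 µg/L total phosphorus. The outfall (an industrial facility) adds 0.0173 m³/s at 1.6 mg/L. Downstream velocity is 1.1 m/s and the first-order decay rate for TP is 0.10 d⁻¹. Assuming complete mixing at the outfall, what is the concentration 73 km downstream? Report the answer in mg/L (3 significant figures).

12.5 µg/L = 0.0125 mg/L.
After complete mixing, C₀ = (0.0173·1.6 + 0.0436·0.0125) / 0.0609 = 0.4635 mg/L.
Travel time t = 7.3e+04 m / 1.1 m/s = 6.636e+04 s = 0.7681 d.
C = 0.4635·exp(−0.10·0.7681) = 0.4635·0.9261 = 0.4292 mg/L.

0.429 mg/L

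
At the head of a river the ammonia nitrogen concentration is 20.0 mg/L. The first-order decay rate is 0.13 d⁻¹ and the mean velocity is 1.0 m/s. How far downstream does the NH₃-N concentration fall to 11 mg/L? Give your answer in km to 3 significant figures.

397 km

From C = C₀·e^(−kt), t = ln(C₀/C)/k = ln(20.0/11)/0.13 = 0.5978/0.13 = 4.599 d.
Distance = v·t = 1.0 m/s × 3.973e+05 s = 3.973e+05 m = 397.3 km.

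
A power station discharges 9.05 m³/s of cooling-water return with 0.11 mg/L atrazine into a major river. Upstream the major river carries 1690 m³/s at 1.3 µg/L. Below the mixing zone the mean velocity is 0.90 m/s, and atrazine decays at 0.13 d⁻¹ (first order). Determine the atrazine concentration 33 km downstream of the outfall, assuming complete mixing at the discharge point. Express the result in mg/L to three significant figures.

0.00178 mg/L

1.3 µg/L = 0.0013 mg/L.
After complete mixing, C₀ = (9.05·0.11 + 1690·0.0013) / 1699 = 0.001879 mg/L.
Travel time t = 3.3e+04 m / 0.90 m/s = 3.667e+04 s = 0.4244 d.
C = 0.001879·exp(−0.13·0.4244) = 0.001879·0.9463 = 0.001778 mg/L.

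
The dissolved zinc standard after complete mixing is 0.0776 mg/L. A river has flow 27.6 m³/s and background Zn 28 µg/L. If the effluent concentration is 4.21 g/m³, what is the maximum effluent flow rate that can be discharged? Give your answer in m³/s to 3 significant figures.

28 µg/L = 0.028 mg/L.
Mass balance at complete mixing: C_std·(Q_w + Q_r) = Q_w·C_e + Q_r·C_b.
Rearranging, Q_w = Q_r·(C_std − C_b)/(C_e − C_std) = 27.6·(0.0776 − 0.028) / (4.21 − 0.0776) = 0.3313 m³/s.

0.331 m³/s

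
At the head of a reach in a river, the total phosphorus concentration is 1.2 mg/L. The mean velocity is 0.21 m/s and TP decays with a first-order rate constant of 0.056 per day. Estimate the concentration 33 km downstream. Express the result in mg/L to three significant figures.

1.08 mg/L

Travel time t = 33 km / 0.21 m/s = 3.3e+04/0.21 = 1.571e+05 s = 1.819 d.
First-order decay: C = 1.2·exp(−0.056·1.819) = 1.2·0.9032 = 1.084 mg/L.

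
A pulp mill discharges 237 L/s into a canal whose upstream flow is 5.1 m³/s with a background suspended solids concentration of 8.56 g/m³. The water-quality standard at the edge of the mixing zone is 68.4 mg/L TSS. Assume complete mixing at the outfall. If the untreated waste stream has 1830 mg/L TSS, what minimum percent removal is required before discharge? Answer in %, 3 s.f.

237 L/s = 0.237 m³/s.
Mass balance: 68.4·5.337 = 0.237·Cₑ + 5.1·8.56.
Cₑ = (365.1 − 43.66) / 0.237 = 1356 mg/L.
Required removal = 1 − 1356/1830 = 25.9 %.

25.9 %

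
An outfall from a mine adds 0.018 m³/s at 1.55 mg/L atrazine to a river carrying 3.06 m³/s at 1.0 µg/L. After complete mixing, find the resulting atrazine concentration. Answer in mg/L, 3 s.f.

1.0 µg/L = 0.001 mg/L.
By mass balance at complete mixing, C = (0.018·1.55 + 3.06·0.001) / (0.018 + 3.06) = 0.03096/3.078 = 0.01006 mg/L.

0.0101 mg/L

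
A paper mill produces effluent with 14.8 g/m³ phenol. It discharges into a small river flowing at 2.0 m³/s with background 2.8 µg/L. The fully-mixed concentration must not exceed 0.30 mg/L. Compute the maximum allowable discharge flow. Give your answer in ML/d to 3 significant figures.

3.54 ML/d

2.8 µg/L = 0.0028 mg/L.
Mass balance at complete mixing: C_std·(Q_w + Q_r) = Q_w·C_e + Q_r·C_b.
Rearranging, Q_w = Q_r·(C_std − C_b)/(C_e − C_std) = 2.0·(0.3 − 0.0028) / (14.8 − 0.3) = 0.04099 m³/s.
= 3.542 ML/d.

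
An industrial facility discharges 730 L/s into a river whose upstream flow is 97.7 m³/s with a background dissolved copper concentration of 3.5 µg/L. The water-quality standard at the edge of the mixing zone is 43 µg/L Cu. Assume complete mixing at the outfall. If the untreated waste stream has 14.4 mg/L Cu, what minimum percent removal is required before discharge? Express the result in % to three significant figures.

63.0 %

730 L/s = 0.73 m³/s.
3.5 µg/L = 0.0035 mg/L.
43 µg/L = 0.043 mg/L.
Mass balance: 0.043·98.43 = 0.73·Cₑ + 97.7·0.0035.
Cₑ = (4.232 − 0.342) / 0.73 = 5.33 mg/L.
Required removal = 1 − 5.33/14.4 = 62.99 %.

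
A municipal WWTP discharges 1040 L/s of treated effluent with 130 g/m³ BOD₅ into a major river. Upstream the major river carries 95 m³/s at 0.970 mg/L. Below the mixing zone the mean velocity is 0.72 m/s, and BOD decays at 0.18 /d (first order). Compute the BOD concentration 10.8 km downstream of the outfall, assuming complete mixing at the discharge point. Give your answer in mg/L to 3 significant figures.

1040 L/s = 1.04 m³/s.
After complete mixing, C₀ = (1.04·130 + 95·0.97) / 96.04 = 2.367 mg/L.
Travel time t = 1.08e+04 m / 0.72 m/s = 1.5e+04 s = 0.1736 d.
C = 2.367·exp(−0.18·0.1736) = 2.367·0.9692 = 2.294 mg/L.

2.29 mg/L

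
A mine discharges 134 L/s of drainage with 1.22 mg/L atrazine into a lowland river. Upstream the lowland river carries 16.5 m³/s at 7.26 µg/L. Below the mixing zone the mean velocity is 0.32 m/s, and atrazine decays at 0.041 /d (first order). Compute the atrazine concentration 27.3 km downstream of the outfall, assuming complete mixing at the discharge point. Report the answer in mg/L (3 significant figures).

134 L/s = 0.134 m³/s.
7.26 µg/L = 0.00726 mg/L.
After complete mixing, C₀ = (0.134·1.22 + 16.5·0.00726) / 16.63 = 0.01703 mg/L.
Travel time t = 2.73e+04 m / 0.32 m/s = 8.531e+04 s = 0.9874 d.
C = 0.01703·exp(−0.041·0.9874) = 0.01703·0.9603 = 0.01635 mg/L.

0.0164 mg/L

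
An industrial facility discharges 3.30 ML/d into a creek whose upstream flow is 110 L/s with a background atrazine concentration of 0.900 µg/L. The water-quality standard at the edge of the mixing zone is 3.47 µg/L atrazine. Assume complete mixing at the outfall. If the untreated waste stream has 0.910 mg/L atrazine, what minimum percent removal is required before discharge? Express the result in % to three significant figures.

98.8 %

3.30 ML/d = 0.03819 m³/s.
110 L/s = 0.11 m³/s.
0.900 µg/L = 0.0009 mg/L.
3.47 µg/L = 0.00347 mg/L.
Mass balance: 0.00347·0.1482 = 0.03819·Cₑ + 0.11·0.0009.
Cₑ = (0.0005142 − 9.9e-05) / 0.03819 = 0.01087 mg/L.
Required removal = 1 − 0.01087/0.910 = 98.81 %.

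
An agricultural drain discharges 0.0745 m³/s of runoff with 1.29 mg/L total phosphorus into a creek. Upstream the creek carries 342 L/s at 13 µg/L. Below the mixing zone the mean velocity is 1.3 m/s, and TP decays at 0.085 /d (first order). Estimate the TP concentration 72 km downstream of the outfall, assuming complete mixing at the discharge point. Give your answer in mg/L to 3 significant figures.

342 L/s = 0.342 m³/s.
13 µg/L = 0.013 mg/L.
After complete mixing, C₀ = (0.0745·1.29 + 0.342·0.013) / 0.4165 = 0.2414 mg/L.
Travel time t = 7.2e+04 m / 1.3 m/s = 5.538e+04 s = 0.641 d.
C = 0.2414·exp(−0.085·0.641) = 0.2414·0.947 = 0.2286 mg/L.

0.229 mg/L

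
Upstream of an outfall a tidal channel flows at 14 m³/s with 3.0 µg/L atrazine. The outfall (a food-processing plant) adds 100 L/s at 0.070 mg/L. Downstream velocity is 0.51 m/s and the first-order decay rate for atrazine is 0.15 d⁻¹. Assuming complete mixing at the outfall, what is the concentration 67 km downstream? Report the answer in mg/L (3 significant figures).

100 L/s = 0.1 m³/s.
3.0 µg/L = 0.003 mg/L.
After complete mixing, C₀ = (0.1·0.07 + 14·0.003) / 14.1 = 0.003475 mg/L.
Travel time t = 6.7e+04 m / 0.51 m/s = 1.314e+05 s = 1.521 d.
C = 0.003475·exp(−0.15·1.521) = 0.003475·0.7961 = 0.002766 mg/L.

0.00277 mg/L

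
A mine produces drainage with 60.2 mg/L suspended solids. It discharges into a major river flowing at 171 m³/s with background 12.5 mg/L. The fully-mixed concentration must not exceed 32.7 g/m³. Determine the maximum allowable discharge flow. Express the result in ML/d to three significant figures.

10900 ML/d

Mass balance at complete mixing: C_std·(Q_w + Q_r) = Q_w·C_e + Q_r·C_b.
Rearranging, Q_w = Q_r·(C_std − C_b)/(C_e − C_std) = 171·(32.7 − 12.5) / (60.2 − 32.7) = 125.6 m³/s.
= 1.085e+04 ML/d.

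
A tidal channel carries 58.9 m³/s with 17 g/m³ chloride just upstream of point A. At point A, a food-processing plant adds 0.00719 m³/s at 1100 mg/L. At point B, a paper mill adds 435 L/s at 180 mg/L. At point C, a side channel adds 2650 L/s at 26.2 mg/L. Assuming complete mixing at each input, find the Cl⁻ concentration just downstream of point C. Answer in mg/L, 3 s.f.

18.7 mg/L

After input A: C = (58.9·17 + 0.00719·1100) / 58.91 = 17.13 mg/L.
435 L/s = 0.435 m³/s.
After input B: C = (58.91·17.13 + 0.435·180) / 59.34 = 18.33 mg/L.
2650 L/s = 2.65 m³/s.
After input C: C = (59.34·18.33 + 2.65·26.2) / 61.99 = 18.66 mg/L.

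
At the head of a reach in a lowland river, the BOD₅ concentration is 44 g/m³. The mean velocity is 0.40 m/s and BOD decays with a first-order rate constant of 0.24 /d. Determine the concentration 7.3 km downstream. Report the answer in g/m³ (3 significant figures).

41.8 g/m³

Travel time t = 7.3 km / 0.40 m/s = 7300/0.40 = 1.825e+04 s = 0.2112 d.
First-order decay: C = 44·exp(−0.24·0.2112) = 44·0.9506 = 41.83 g/m³.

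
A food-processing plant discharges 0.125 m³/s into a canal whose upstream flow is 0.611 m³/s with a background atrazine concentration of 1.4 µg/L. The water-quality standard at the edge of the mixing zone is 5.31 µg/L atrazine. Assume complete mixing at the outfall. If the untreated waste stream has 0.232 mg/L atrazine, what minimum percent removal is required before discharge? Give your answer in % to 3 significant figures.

89.5 %

1.4 µg/L = 0.0014 mg/L.
5.31 µg/L = 0.00531 mg/L.
Mass balance: 0.00531·0.736 = 0.125·Cₑ + 0.611·0.0014.
Cₑ = (0.003908 − 0.0008554) / 0.125 = 0.02442 mg/L.
Required removal = 1 − 0.02442/0.232 = 89.47 %.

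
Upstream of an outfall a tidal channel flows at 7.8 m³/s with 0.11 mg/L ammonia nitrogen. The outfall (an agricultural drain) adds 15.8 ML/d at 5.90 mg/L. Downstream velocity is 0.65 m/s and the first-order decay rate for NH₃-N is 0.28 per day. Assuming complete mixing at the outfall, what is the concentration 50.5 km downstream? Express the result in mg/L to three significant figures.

0.189 mg/L

15.8 ML/d = 0.1829 m³/s.
After complete mixing, C₀ = (0.1829·5.9 + 7.8·0.11) / 7.983 = 0.2426 mg/L.
Travel time t = 5.05e+04 m / 0.65 m/s = 7.769e+04 s = 0.8992 d.
C = 0.2426·exp(−0.28·0.8992) = 0.2426·0.7774 = 0.1886 mg/L.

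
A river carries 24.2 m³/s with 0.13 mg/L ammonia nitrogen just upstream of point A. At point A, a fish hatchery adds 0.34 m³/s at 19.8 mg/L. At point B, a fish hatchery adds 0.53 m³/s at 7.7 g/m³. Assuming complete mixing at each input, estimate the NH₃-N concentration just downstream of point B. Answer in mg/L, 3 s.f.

0.557 mg/L

After input A: C = (24.2·0.13 + 0.34·19.8) / 24.54 = 0.4025 mg/L.
After input B: C = (24.54·0.4025 + 0.53·7.7) / 25.07 = 0.5568 mg/L.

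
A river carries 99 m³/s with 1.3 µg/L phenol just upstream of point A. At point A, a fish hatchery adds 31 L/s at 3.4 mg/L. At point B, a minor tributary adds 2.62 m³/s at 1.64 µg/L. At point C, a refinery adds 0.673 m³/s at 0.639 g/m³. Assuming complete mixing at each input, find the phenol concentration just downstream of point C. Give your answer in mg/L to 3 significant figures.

1.3 µg/L = 0.0013 mg/L.
31 L/s = 0.031 m³/s.
After input A: C = (99·0.0013 + 0.031·3.4) / 99.03 = 0.002364 mg/L.
1.64 µg/L = 0.00164 mg/L.
After input B: C = (99.03·0.002364 + 2.62·0.00164) / 101.7 = 0.002345 mg/L.
After input C: C = (101.7·0.002345 + 0.673·0.639) / 102.3 = 0.006533 mg/L.

0.00653 mg/L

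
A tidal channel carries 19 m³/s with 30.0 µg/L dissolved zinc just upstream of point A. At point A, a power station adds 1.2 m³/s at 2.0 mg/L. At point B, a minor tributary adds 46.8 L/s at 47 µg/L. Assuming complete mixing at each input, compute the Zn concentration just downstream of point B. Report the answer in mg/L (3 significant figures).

30.0 µg/L = 0.03 mg/L.
After input A: C = (19·0.03 + 1.2·2) / 20.2 = 0.147 mg/L.
46.8 L/s = 0.0468 m³/s.
47 µg/L = 0.047 mg/L.
After input B: C = (20.2·0.147 + 0.0468·0.047) / 20.25 = 0.1468 mg/L.

0.147 mg/L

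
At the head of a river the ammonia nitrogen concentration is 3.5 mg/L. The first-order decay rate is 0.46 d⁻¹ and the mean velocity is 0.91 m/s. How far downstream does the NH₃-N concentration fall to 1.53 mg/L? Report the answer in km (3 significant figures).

141 km

From C = C₀·e^(−kt), t = ln(C₀/C)/k = ln(3.5/1.53)/0.46 = 0.8275/0.46 = 1.799 d.
Distance = v·t = 0.91 m/s × 1.554e+05 s = 1.414e+05 m = 141.4 km.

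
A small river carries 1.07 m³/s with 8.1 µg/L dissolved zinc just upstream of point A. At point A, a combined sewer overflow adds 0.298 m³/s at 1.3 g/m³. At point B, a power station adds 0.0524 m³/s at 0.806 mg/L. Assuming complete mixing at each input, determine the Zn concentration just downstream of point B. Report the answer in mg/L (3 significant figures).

0.309 mg/L

8.1 µg/L = 0.0081 mg/L.
After input A: C = (1.07·0.0081 + 0.298·1.3) / 1.368 = 0.2895 mg/L.
After input B: C = (1.368·0.2895 + 0.0524·0.806) / 1.42 = 0.3086 mg/L.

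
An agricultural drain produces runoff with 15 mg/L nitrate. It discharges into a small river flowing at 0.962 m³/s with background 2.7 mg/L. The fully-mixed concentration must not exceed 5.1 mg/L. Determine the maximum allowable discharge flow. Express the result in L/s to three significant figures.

Mass balance at complete mixing: C_std·(Q_w + Q_r) = Q_w·C_e + Q_r·C_b.
Rearranging, Q_w = Q_r·(C_std − C_b)/(C_e − C_std) = 0.962·(5.1 − 2.7) / (15 − 5.1) = 0.2332 m³/s.
= 233.2 L/s.

233 L/s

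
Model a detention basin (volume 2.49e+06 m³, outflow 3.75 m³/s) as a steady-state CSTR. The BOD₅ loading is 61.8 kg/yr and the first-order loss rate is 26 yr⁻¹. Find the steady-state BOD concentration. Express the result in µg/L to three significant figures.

Outflow Q = 3.75 m³/s × 3.156e+07 s/yr = 1.183e+08 m³/yr.
Steady-state CSTR mass balance: W = Q·C + k·V·C, so C = W/(Q + kV).
Q + kV = 1.183e+08 + 26·2.49e+06 = 1.831e+08 m³/yr.
C = 61.8/1.831e+08 = 3.376e-07 kg/m³ = 0.0003376 mg/L = 0.3376 µg/L.

0.338 µg/L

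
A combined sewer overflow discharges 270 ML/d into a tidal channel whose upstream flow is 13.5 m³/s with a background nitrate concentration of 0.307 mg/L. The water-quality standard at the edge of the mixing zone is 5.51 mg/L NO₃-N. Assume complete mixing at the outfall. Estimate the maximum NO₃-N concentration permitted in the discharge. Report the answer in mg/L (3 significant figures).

270 ML/d = 3.125 m³/s.
Mass balance: 5.51·16.62 = 3.125·Cₑ + 13.5·0.307.
Cₑ = (91.6 − 4.144) / 3.125 = 27.99 mg/L.

28.0 mg/L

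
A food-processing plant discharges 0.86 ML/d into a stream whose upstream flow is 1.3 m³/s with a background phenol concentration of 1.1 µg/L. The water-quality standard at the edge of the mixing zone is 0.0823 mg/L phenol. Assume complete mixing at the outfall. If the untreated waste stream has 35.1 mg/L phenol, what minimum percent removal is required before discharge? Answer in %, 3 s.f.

0.86 ML/d = 0.009954 m³/s.
1.1 µg/L = 0.0011 mg/L.
Mass balance: 0.0823·1.31 = 0.009954·Cₑ + 1.3·0.0011.
Cₑ = (0.1078 − 0.00143) / 0.009954 = 10.69 mg/L.
Required removal = 1 − 10.69/35.1 = 69.55 %.

69.6 %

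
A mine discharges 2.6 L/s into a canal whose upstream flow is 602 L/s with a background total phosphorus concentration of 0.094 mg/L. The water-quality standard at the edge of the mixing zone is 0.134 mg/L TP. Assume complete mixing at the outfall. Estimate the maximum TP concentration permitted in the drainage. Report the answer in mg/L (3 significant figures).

2.6 L/s = 0.0026 m³/s.
602 L/s = 0.602 m³/s.
Mass balance: 0.134·0.6046 = 0.0026·Cₑ + 0.602·0.094.
Cₑ = (0.08102 − 0.05659) / 0.0026 = 9.396 mg/L.

9.40 mg/L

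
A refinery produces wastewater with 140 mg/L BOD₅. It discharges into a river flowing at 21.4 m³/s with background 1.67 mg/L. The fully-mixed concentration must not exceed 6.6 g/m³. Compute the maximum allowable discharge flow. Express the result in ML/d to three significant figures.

Mass balance at complete mixing: C_std·(Q_w + Q_r) = Q_w·C_e + Q_r·C_b.
Rearranging, Q_w = Q_r·(C_std − C_b)/(C_e − C_std) = 21.4·(6.6 − 1.67) / (140 − 6.6) = 0.7909 m³/s.
= 68.33 ML/d.

68.3 ML/d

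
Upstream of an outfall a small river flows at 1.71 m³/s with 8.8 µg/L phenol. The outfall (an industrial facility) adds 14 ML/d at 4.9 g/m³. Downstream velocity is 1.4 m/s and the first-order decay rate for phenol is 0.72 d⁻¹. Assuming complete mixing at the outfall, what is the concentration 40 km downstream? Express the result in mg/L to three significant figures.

0.341 mg/L

14 ML/d = 0.162 m³/s.
8.8 µg/L = 0.0088 mg/L.
After complete mixing, C₀ = (0.162·4.9 + 1.71·0.0088) / 1.872 = 0.4322 mg/L.
Travel time t = 4e+04 m / 1.4 m/s = 2.857e+04 s = 0.3307 d.
C = 0.4322·exp(−0.72·0.3307) = 0.4322·0.7881 = 0.3406 mg/L.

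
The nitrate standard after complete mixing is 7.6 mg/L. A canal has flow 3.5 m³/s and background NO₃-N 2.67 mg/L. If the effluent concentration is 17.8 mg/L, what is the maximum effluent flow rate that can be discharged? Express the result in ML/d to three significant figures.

Mass balance at complete mixing: C_std·(Q_w + Q_r) = Q_w·C_e + Q_r·C_b.
Rearranging, Q_w = Q_r·(C_std − C_b)/(C_e − C_std) = 3.5·(7.6 − 2.67) / (17.8 − 7.6) = 1.692 m³/s.
= 146.2 ML/d.

146 ML/d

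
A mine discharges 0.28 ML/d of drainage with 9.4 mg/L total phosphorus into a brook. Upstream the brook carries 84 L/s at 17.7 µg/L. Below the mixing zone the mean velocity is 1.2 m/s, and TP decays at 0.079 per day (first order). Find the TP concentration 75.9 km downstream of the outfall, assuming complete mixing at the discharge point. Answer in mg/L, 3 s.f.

0.28 ML/d = 0.003241 m³/s.
84 L/s = 0.084 m³/s.
17.7 µg/L = 0.0177 mg/L.
After complete mixing, C₀ = (0.003241·9.4 + 0.084·0.0177) / 0.08724 = 0.3662 mg/L.
Travel time t = 7.59e+04 m / 1.2 m/s = 6.325e+04 s = 0.7321 d.
C = 0.3662·exp(−0.079·0.7321) = 0.3662·0.9438 = 0.3456 mg/L.

0.346 mg/L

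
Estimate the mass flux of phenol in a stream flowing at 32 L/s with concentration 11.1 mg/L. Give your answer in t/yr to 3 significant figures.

32 L/s = 0.032 m³/s.
Mass flux = Q·C = 0.032 m³/s × 11.1 g/m³ = 0.3552 g/s.
= 0.3552 g/s × 31.56 = 11.21 t/yr.

11.2 t/yr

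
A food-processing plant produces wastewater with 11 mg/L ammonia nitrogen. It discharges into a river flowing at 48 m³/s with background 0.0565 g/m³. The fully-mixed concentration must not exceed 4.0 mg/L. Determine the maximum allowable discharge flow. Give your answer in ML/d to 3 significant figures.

Mass balance at complete mixing: C_std·(Q_w + Q_r) = Q_w·C_e + Q_r·C_b.
Rearranging, Q_w = Q_r·(C_std − C_b)/(C_e − C_std) = 48·(4 − 0.0565) / (11 − 4) = 27.04 m³/s.
= 2336 ML/d.

2340 ML/d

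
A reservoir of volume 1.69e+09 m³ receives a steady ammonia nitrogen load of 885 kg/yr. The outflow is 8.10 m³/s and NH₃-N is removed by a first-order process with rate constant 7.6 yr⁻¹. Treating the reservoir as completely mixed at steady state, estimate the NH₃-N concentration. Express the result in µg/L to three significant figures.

0.0676 µg/L

Outflow Q = 8.10 m³/s × 3.156e+07 s/yr = 2.556e+08 m³/yr.
Steady-state CSTR mass balance: W = Q·C + k·V·C, so C = W/(Q + kV).
Q + kV = 2.556e+08 + 7.6·1.69e+09 = 1.31e+10 m³/yr.
C = 885/1.31e+10 = 6.756e-08 kg/m³ = 6.756e-05 mg/L = 0.06756 µg/L.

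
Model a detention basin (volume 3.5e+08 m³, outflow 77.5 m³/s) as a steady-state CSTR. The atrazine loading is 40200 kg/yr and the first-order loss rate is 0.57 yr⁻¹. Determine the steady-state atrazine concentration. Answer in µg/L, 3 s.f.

15.2 µg/L

Outflow Q = 77.5 m³/s × 3.156e+07 s/yr = 2.446e+09 m³/yr.
Steady-state CSTR mass balance: W = Q·C + k·V·C, so C = W/(Q + kV).
Q + kV = 2.446e+09 + 0.57·3.5e+08 = 2.645e+09 m³/yr.
C = 40200/2.645e+09 = 1.52e-05 kg/m³ = 0.0152 mg/L = 15.2 µg/L.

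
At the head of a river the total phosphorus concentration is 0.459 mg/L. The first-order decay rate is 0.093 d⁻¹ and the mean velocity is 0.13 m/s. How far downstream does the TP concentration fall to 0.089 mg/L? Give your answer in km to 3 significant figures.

198 km

From C = C₀·e^(−kt), t = ln(C₀/C)/k = ln(0.459/0.089)/0.093 = 1.64/0.093 = 17.64 d.
Distance = v·t = 0.13 m/s × 1.524e+06 s = 1.981e+05 m = 198.1 km.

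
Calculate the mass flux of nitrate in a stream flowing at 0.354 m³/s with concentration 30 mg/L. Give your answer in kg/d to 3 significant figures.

Mass flux = Q·C = 0.354 m³/s × 30 g/m³ = 10.62 g/s.
= 10.62 g/s × 86.4 = 917.6 kg/d.

918 kg/d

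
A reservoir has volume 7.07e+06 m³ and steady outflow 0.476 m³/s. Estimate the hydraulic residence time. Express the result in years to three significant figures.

Q = 0.476 m³/s × 3.156e+07 s/yr = 1.502e+07 m³/yr.
Hydraulic residence time τ = V/Q = 7.07e+06/1.502e+07 = 0.4707 yr.

0.471 yr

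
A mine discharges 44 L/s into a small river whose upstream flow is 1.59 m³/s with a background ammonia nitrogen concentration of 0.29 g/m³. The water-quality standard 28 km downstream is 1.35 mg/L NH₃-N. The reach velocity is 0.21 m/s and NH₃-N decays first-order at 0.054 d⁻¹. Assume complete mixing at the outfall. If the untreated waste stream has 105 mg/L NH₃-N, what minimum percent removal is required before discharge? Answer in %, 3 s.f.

44 L/s = 0.044 m³/s.
Travel time to the compliance point: t = 2.8e+04/0.21 = 1.333e+05 s = 1.543 d; decay factor exp(−0.054·1.543) = 0.92.
So the concentration just after mixing may be at most 1.35/0.92 = 1.467 mg/L.
Mass balance: 1.467·1.634 = 0.044·Cₑ + 1.59·0.29.
Cₑ = (2.398 − 0.4611) / 0.044 = 44.01 mg/L.
Required removal = 1 − 44.01/105 = 58.08 %.

58.1 %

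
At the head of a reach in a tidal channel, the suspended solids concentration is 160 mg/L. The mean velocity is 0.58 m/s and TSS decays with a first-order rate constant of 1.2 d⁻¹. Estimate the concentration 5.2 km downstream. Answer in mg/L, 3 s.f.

141 mg/L

Travel time t = 5.2 km / 0.58 m/s = 5200/0.58 = 8966 s = 0.1038 d.
First-order decay: C = 160·exp(−1.2·0.1038) = 160·0.8829 = 141.3 mg/L.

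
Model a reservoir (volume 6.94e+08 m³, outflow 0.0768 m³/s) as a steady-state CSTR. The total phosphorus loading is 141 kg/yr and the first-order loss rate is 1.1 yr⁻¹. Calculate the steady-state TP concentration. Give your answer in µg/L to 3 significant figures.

Outflow Q = 0.0768 m³/s × 3.156e+07 s/yr = 2.424e+06 m³/yr.
Steady-state CSTR mass balance: W = Q·C + k·V·C, so C = W/(Q + kV).
Q + kV = 2.424e+06 + 1.1·6.94e+08 = 7.658e+08 m³/yr.
C = 141/7.658e+08 = 1.841e-07 kg/m³ = 0.0001841 mg/L = 0.1841 µg/L.

0.184 µg/L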